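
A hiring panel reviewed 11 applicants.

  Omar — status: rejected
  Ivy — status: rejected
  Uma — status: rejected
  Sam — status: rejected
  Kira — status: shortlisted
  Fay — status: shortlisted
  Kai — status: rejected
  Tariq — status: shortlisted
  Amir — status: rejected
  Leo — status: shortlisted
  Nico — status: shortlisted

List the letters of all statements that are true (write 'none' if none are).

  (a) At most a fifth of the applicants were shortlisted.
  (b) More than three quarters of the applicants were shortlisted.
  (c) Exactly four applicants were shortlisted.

|A| = 11, |A ∩ B| = 5, |A ∖ B| = 6.
(a) |A ∩ B| / |A| ≤ 1/5: fails.
(b) |A ∩ B| / |A| > 3/4: fails.
(c) |A ∩ B| = 4: fails.

none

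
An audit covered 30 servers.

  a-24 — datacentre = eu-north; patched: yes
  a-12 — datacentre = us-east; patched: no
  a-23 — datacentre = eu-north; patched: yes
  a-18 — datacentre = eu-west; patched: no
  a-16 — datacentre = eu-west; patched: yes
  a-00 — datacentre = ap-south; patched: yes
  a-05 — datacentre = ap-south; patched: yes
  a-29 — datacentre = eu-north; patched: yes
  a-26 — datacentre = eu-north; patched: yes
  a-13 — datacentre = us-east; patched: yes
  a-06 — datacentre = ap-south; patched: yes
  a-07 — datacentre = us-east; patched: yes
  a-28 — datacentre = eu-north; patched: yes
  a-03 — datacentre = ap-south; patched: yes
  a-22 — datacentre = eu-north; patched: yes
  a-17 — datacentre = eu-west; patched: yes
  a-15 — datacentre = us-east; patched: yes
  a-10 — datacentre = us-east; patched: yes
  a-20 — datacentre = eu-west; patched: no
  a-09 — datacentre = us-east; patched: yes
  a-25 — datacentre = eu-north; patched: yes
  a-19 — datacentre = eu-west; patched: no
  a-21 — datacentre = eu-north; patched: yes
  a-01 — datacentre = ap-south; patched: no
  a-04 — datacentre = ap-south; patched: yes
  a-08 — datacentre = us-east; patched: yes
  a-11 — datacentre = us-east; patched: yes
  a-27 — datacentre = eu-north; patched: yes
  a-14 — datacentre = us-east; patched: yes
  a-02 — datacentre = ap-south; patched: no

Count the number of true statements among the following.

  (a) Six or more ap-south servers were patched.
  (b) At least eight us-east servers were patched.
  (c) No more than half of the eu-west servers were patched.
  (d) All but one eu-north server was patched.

2

(a) ap-south: |A| = 7, |A ∩ B| = 5; needs |A ∩ B| ≥ 6 — false.
(b) us-east: |A| = 9, |A ∩ B| = 8; needs |A ∩ B| ≥ 8 — true.
(c) eu-west: |A| = 5, |A ∩ B| = 2; needs |A ∩ B| ≤ |A ∖ B| — true.
(d) eu-north: |A| = 9, |A ∩ B| = 9; needs |A ∖ B| = 1 — false.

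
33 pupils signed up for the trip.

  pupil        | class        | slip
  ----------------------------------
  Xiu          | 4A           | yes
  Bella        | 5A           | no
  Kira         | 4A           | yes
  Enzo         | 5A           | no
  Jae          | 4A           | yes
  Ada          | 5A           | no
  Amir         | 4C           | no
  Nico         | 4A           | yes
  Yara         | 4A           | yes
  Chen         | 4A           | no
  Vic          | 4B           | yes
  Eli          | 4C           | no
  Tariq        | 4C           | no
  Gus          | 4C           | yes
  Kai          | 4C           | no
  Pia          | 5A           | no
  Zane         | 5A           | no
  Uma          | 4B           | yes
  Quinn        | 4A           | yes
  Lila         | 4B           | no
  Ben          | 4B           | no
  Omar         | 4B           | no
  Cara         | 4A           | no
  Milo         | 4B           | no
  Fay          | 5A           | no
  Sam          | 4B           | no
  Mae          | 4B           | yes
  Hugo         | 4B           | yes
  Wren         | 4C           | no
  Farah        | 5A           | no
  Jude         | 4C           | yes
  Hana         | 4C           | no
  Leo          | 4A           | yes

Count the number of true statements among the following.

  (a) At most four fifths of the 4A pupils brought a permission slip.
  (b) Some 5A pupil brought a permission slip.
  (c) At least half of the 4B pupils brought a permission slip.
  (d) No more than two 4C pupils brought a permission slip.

2

(a) 4A: |A| = 9, |A ∩ B| = 7; needs |A ∩ B| / |A| ≤ 4/5 — true.
(b) 5A: |A| = 7, |A ∩ B| = 0; needs A ∩ B ≠ ∅ (|A ∩ B| ≥ 1) — false.
(c) 4B: |A| = 9, |A ∩ B| = 4; needs |A ∩ B| ≥ |A ∖ B| — false.
(d) 4C: |A| = 8, |A ∩ B| = 2; needs |A ∩ B| ≤ 2 — true.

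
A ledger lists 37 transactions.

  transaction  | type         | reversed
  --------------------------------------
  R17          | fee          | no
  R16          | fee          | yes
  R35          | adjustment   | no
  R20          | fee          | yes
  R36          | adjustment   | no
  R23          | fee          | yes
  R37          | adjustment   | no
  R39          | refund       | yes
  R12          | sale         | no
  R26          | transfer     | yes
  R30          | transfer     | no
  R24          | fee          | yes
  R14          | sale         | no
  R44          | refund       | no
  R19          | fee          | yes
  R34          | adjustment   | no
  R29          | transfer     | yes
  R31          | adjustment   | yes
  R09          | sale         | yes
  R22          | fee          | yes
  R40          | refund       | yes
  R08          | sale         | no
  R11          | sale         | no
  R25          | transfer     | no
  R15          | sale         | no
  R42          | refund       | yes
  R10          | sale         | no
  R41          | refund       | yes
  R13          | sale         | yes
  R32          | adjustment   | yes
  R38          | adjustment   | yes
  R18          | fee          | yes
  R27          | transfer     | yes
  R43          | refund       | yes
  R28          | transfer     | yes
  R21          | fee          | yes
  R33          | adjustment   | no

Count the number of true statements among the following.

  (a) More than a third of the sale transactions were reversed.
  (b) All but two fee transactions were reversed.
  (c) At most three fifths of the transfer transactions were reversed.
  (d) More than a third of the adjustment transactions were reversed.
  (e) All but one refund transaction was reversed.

2

(a) sale: |A| = 8, |A ∩ B| = 2; needs |A ∩ B| / |A| > 1/3 — false.
(b) fee: |A| = 9, |A ∩ B| = 8; needs |A ∖ B| = 2 — false.
(c) transfer: |A| = 6, |A ∩ B| = 4; needs |A ∩ B| / |A| ≤ 3/5 — false.
(d) adjustment: |A| = 8, |A ∩ B| = 3; needs |A ∩ B| / |A| > 1/3 — true.
(e) refund: |A| = 6, |A ∩ B| = 5; needs |A ∖ B| = 1 — true.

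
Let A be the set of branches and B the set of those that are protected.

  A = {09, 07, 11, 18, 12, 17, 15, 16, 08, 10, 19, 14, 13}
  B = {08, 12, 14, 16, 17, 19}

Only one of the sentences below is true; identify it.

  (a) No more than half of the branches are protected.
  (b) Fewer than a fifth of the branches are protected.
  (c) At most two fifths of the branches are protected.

|A| = 13, |A ∩ B| = 6, |A ∖ B| = 7.
(a) requires |A ∩ B| ≤ |A ∖ B|: true.
(b) requires |A ∩ B| / |A| < 1/5: false.
(c) requires |A ∩ B| / |A| ≤ 2/5: false.

(a)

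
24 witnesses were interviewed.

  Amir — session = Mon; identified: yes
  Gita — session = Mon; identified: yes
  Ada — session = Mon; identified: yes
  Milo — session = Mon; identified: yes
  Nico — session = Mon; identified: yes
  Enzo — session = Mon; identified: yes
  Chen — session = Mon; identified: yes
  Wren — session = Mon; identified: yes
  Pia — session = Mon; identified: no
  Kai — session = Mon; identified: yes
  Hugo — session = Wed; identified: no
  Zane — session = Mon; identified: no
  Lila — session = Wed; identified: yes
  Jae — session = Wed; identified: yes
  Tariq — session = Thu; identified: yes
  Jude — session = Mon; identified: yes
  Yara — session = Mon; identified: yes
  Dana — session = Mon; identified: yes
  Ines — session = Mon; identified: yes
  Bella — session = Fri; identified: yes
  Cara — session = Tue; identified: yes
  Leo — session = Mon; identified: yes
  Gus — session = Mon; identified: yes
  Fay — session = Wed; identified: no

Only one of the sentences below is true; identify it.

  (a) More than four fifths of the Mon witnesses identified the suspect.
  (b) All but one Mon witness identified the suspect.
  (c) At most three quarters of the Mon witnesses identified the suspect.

(a)

|A| = 17, |A ∩ B| = 15, |A ∖ B| = 2.
(a) requires |A ∩ B| / |A| > 4/5: true.
(b) requires |A ∖ B| = 1: false.
(c) requires |A ∩ B| / |A| ≤ 3/4: false.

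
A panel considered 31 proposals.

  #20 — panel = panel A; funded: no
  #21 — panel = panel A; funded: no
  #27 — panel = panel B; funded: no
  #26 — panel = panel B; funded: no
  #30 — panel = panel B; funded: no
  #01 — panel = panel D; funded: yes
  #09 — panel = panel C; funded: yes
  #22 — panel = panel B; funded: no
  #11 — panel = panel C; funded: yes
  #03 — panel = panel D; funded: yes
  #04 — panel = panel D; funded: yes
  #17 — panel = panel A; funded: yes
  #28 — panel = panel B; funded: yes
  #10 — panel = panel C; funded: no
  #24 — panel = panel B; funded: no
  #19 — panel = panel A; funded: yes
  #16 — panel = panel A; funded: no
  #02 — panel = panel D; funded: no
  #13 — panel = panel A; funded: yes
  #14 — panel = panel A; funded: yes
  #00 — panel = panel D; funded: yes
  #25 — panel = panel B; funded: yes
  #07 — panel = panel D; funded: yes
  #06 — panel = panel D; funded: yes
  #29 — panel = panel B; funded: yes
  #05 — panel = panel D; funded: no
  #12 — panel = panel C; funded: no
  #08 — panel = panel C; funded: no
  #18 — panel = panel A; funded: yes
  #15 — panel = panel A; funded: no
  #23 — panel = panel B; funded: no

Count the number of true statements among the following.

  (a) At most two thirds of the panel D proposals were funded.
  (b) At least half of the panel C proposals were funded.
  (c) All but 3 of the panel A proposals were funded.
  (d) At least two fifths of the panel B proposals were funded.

(a) panel D: |A| = 8, |A ∩ B| = 6; needs |A ∩ B| / |A| ≤ 2/3 — false.
(b) panel C: |A| = 5, |A ∩ B| = 2; needs |A ∩ B| ≥ |A ∖ B| — false.
(c) panel A: |A| = 9, |A ∩ B| = 5; needs |A ∖ B| = 3 — false.
(d) panel B: |A| = 9, |A ∩ B| = 3; needs |A ∩ B| / |A| ≥ 2/5 — false.

0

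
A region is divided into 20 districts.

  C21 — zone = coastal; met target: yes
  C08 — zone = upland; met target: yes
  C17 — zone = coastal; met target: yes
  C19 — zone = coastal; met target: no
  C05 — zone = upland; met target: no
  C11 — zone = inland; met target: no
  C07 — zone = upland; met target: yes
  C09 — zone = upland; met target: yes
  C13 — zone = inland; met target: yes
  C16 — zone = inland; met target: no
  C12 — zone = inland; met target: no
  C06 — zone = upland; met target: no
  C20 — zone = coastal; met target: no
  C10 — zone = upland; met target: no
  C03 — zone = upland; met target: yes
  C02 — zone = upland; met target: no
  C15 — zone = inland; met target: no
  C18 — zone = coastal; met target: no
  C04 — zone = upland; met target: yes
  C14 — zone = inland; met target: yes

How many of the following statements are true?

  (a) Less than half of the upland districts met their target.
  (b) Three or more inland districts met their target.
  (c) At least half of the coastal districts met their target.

(a) upland: |A| = 9, |A ∩ B| = 5; needs |A ∩ B| < |A ∖ B| — false.
(b) inland: |A| = 6, |A ∩ B| = 2; needs |A ∩ B| ≥ 3 — false.
(c) coastal: |A| = 5, |A ∩ B| = 2; needs |A ∩ B| ≥ |A ∖ B| — false.

0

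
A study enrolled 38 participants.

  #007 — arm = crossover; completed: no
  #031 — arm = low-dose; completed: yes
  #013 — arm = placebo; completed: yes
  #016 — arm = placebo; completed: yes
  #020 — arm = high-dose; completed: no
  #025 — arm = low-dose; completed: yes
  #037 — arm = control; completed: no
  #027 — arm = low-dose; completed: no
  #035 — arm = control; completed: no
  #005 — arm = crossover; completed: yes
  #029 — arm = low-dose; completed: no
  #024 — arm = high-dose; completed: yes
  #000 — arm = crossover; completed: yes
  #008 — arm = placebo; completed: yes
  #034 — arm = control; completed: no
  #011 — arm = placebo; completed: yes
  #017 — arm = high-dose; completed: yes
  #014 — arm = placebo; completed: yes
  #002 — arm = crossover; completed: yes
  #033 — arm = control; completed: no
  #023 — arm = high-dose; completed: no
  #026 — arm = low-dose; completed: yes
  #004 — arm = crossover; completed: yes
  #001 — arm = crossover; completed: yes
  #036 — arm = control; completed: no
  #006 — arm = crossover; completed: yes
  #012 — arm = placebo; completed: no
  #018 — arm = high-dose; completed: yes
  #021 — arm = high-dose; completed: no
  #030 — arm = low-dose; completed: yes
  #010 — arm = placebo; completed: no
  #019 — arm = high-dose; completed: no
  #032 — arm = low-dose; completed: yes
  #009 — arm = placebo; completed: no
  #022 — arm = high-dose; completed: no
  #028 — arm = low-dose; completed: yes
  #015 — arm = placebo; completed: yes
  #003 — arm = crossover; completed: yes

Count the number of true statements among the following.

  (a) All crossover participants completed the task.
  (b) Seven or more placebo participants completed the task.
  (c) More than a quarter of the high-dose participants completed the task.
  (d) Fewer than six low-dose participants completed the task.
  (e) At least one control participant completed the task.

(a) crossover: |A| = 8, |A ∩ B| = 7; needs A ⊆ B, i.e. every element of A is in B (|A ∖ B| = 0) — false.
(b) placebo: |A| = 9, |A ∩ B| = 6; needs |A ∩ B| ≥ 7 — false.
(c) high-dose: |A| = 8, |A ∩ B| = 3; needs |A ∩ B| / |A| > 1/4 — true.
(d) low-dose: |A| = 8, |A ∩ B| = 6; needs |A ∩ B| < 6 — false.
(e) control: |A| = 5, |A ∩ B| = 0; needs A ∩ B ≠ ∅ (|A ∩ B| ≥ 1) — false.

1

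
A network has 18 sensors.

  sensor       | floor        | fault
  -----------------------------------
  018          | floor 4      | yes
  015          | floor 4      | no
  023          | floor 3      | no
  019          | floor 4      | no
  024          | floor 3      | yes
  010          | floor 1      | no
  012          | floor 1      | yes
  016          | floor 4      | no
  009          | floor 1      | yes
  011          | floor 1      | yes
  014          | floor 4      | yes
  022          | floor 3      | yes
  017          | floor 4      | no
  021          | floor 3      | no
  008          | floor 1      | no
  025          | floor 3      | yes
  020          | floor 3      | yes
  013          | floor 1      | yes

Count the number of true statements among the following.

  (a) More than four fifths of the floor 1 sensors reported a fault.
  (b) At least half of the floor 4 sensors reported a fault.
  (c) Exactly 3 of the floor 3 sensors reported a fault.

(a) floor 1: |A| = 6, |A ∩ B| = 4; needs |A ∩ B| / |A| > 4/5 — false.
(b) floor 4: |A| = 6, |A ∩ B| = 2; needs |A ∩ B| ≥ |A ∖ B| — false.
(c) floor 3: |A| = 6, |A ∩ B| = 4; needs |A ∩ B| = 3 — false.

0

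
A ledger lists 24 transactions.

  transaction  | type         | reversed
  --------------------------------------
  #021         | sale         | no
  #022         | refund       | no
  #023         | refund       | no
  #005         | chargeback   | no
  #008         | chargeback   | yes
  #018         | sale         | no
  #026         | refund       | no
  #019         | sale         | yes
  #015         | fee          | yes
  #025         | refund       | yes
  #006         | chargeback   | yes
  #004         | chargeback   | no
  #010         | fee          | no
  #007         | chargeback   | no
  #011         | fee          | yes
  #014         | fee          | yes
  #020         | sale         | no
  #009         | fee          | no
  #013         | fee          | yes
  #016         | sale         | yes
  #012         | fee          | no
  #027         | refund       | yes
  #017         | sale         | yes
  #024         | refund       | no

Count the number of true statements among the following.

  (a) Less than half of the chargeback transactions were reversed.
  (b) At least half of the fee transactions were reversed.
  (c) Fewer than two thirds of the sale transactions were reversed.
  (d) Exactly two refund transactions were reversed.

(a) chargeback: |A| = 5, |A ∩ B| = 2; needs |A ∩ B| < |A ∖ B| — true.
(b) fee: |A| = 7, |A ∩ B| = 4; needs |A ∩ B| ≥ |A ∖ B| — true.
(c) sale: |A| = 6, |A ∩ B| = 3; needs |A ∩ B| / |A| < 2/3 — true.
(d) refund: |A| = 6, |A ∩ B| = 2; needs |A ∩ B| = 2 — true.

4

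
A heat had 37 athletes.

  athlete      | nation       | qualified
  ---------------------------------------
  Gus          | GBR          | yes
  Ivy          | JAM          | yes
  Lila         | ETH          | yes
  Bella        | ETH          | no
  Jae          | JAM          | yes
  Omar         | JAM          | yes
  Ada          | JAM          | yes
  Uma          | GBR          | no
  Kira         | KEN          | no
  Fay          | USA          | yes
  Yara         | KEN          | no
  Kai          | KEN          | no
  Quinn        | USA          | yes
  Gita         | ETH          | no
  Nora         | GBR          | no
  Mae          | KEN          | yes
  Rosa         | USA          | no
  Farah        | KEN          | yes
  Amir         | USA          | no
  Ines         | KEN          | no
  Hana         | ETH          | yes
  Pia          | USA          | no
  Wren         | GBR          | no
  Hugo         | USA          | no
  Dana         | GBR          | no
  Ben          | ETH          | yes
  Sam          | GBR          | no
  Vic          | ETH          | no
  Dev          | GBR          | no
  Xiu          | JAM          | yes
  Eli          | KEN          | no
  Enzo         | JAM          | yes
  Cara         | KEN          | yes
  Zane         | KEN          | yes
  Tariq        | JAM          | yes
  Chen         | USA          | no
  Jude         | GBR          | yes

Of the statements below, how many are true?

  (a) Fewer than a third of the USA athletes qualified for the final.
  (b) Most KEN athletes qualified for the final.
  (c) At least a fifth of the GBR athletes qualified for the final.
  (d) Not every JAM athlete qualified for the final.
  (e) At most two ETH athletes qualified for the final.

(a) USA: |A| = 7, |A ∩ B| = 2; needs |A ∩ B| / |A| < 1/3 — true.
(b) KEN: |A| = 9, |A ∩ B| = 4; needs |A ∩ B| > |A ∖ B| — false.
(c) GBR: |A| = 8, |A ∩ B| = 2; needs |A ∩ B| / |A| ≥ 1/5 — true.
(d) JAM: |A| = 7, |A ∩ B| = 7; needs A ⊄ B (|A ∖ B| ≥ 1) — false.
(e) ETH: |A| = 6, |A ∩ B| = 3; needs |A ∩ B| ≤ 2 — false.

2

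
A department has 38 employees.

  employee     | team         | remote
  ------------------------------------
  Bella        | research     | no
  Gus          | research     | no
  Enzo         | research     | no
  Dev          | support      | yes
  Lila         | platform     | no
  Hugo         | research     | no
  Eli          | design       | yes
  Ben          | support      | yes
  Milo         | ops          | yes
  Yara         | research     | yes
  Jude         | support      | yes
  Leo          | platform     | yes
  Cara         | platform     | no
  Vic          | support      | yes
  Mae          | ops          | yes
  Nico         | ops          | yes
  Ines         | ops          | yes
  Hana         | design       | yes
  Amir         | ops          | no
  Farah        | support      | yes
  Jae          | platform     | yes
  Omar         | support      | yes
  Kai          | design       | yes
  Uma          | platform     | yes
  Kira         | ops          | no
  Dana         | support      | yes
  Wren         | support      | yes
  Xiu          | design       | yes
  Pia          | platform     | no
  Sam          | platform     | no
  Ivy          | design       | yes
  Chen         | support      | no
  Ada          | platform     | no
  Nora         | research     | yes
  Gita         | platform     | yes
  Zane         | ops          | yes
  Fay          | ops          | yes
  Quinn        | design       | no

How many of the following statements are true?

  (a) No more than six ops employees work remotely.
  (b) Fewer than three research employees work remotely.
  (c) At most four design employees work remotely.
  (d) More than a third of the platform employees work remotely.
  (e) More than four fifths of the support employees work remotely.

4

(a) ops: |A| = 8, |A ∩ B| = 6; needs |A ∩ B| ≤ 6 — true.
(b) research: |A| = 6, |A ∩ B| = 2; needs |A ∩ B| < 3 — true.
(c) design: |A| = 6, |A ∩ B| = 5; needs |A ∩ B| ≤ 4 — false.
(d) platform: |A| = 9, |A ∩ B| = 4; needs |A ∩ B| / |A| > 1/3 — true.
(e) support: |A| = 9, |A ∩ B| = 8; needs |A ∩ B| / |A| > 4/5 — true.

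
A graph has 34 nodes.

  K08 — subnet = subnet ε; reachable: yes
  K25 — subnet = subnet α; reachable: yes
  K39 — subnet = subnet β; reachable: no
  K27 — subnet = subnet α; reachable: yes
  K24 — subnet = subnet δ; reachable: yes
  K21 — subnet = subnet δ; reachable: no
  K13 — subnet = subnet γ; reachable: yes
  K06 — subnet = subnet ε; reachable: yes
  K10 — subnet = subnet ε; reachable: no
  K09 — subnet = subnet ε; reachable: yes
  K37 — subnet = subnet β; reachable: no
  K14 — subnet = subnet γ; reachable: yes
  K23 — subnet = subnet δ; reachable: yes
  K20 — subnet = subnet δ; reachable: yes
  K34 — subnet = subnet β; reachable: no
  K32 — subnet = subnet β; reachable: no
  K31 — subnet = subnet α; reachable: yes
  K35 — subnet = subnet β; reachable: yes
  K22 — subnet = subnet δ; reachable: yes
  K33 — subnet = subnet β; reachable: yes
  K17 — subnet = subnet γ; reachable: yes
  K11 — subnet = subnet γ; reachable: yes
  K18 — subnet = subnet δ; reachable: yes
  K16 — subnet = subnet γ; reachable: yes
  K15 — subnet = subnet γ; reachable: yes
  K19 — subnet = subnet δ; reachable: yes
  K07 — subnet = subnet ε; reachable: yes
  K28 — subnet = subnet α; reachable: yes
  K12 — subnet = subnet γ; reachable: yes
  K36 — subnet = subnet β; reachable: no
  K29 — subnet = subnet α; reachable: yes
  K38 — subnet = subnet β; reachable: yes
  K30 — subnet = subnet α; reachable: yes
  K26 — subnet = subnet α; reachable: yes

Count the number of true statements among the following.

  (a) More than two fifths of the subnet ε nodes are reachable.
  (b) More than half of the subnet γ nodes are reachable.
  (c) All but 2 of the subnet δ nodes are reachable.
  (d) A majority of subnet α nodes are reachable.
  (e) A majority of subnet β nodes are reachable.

(a) subnet ε: |A| = 5, |A ∩ B| = 4; needs |A ∩ B| / |A| > 2/5 — true.
(b) subnet γ: |A| = 7, |A ∩ B| = 7; needs |A ∩ B| > |A ∖ B| — true.
(c) subnet δ: |A| = 7, |A ∩ B| = 6; needs |A ∖ B| = 2 — false.
(d) subnet α: |A| = 7, |A ∩ B| = 7; needs |A ∩ B| > |A ∖ B| — true.
(e) subnet β: |A| = 8, |A ∩ B| = 3; needs |A ∩ B| > |A ∖ B| — false.

3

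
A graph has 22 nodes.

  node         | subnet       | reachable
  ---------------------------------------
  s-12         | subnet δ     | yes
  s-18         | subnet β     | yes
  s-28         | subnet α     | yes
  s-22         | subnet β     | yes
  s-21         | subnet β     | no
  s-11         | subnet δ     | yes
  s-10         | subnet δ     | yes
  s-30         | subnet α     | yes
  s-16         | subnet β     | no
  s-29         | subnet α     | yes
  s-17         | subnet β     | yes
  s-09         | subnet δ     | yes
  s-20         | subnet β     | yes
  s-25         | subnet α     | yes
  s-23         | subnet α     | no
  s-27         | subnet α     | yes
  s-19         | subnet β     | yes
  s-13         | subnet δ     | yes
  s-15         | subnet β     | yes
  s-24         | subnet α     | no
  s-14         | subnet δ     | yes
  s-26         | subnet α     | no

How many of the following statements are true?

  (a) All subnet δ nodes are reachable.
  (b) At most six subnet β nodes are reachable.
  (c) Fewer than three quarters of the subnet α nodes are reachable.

(a) subnet δ: |A| = 6, |A ∩ B| = 6; needs A ⊆ B, i.e. every element of A is in B (|A ∖ B| = 0) — true.
(b) subnet β: |A| = 8, |A ∩ B| = 6; needs |A ∩ B| ≤ 6 — true.
(c) subnet α: |A| = 8, |A ∩ B| = 5; needs |A ∩ B| / |A| < 3/4 — true.

3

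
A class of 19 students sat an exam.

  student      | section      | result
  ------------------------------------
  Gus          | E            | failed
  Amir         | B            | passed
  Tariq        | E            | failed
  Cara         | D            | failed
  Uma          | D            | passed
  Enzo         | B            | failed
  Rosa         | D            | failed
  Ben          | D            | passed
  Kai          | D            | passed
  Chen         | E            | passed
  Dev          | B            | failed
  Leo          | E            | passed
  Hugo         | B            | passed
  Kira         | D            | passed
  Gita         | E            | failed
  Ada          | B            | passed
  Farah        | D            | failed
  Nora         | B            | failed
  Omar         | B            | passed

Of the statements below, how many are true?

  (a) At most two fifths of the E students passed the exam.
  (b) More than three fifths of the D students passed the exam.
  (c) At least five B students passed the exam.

1

(a) E: |A| = 5, |A ∩ B| = 2; needs |A ∩ B| / |A| ≤ 2/5 — true.
(b) D: |A| = 7, |A ∩ B| = 4; needs |A ∩ B| / |A| > 3/5 — false.
(c) B: |A| = 7, |A ∩ B| = 4; needs |A ∩ B| ≥ 5 — false.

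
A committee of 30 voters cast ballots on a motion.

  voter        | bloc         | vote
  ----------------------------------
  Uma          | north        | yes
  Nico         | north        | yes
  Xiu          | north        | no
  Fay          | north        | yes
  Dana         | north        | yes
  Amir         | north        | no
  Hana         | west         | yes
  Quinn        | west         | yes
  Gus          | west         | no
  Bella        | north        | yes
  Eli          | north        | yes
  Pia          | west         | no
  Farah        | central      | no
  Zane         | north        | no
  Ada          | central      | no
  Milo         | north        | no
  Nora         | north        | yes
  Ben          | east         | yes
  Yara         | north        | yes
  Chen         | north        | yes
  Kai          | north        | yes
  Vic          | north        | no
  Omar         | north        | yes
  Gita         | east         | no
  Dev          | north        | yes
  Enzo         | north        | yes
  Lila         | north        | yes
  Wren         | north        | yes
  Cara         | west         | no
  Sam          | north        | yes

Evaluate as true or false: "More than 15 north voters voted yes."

True

Truth condition: |A ∩ B| > 15.
|A| = 21, |A ∩ B| = 16, |A ∖ B| = 5.
|A ∩ B| = 16, so the statement is true.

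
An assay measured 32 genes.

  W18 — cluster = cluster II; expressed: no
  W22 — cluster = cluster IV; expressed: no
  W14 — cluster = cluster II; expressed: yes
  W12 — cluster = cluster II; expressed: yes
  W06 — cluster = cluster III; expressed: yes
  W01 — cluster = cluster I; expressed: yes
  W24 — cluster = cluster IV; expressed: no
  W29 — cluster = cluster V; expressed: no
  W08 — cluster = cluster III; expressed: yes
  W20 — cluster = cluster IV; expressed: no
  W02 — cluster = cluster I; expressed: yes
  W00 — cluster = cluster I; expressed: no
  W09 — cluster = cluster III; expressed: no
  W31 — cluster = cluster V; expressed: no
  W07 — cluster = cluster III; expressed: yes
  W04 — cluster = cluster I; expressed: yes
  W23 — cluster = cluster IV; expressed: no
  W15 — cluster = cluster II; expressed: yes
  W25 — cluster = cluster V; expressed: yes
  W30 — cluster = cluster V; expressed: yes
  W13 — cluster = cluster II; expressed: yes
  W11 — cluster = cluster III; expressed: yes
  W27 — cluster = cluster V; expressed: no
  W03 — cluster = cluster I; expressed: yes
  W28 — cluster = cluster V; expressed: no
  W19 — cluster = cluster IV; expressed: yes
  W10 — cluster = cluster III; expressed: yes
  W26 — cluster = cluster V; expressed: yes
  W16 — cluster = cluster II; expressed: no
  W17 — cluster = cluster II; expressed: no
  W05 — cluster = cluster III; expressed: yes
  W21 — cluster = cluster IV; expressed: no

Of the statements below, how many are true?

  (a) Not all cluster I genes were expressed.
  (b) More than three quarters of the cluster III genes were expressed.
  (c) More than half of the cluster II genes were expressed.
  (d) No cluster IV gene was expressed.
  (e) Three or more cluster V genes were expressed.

(a) cluster I: |A| = 5, |A ∩ B| = 4; needs A ⊄ B (|A ∖ B| ≥ 1) — true.
(b) cluster III: |A| = 7, |A ∩ B| = 6; needs |A ∩ B| / |A| > 3/4 — true.
(c) cluster II: |A| = 7, |A ∩ B| = 4; needs |A ∩ B| > |A ∖ B| — true.
(d) cluster IV: |A| = 6, |A ∩ B| = 1; needs A ∩ B = ∅ (|A ∩ B| = 0) — false.
(e) cluster V: |A| = 7, |A ∩ B| = 3; needs |A ∩ B| ≥ 3 — true.

4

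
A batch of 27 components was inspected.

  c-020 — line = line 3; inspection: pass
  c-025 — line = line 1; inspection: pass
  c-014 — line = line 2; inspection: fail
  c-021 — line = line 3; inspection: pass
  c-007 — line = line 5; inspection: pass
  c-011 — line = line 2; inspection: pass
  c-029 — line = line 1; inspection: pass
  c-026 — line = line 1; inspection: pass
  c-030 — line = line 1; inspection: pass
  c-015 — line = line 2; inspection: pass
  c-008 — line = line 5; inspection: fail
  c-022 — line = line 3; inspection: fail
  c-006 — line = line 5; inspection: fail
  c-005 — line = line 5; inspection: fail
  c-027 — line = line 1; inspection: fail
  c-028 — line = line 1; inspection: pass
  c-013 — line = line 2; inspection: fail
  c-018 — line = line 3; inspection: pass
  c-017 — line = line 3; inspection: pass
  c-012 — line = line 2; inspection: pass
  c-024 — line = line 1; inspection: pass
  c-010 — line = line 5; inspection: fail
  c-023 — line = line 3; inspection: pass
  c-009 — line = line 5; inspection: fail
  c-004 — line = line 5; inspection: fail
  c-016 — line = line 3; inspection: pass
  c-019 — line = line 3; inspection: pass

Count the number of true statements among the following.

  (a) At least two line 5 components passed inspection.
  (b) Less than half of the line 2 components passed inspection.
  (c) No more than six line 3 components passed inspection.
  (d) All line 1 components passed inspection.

(a) line 5: |A| = 7, |A ∩ B| = 1; needs |A ∩ B| ≥ 2 — false.
(b) line 2: |A| = 5, |A ∩ B| = 3; needs |A ∩ B| < |A ∖ B| — false.
(c) line 3: |A| = 8, |A ∩ B| = 7; needs |A ∩ B| ≤ 6 — false.
(d) line 1: |A| = 7, |A ∩ B| = 6; needs A ⊆ B, i.e. every element of A is in B (|A ∖ B| = 0) — false.

0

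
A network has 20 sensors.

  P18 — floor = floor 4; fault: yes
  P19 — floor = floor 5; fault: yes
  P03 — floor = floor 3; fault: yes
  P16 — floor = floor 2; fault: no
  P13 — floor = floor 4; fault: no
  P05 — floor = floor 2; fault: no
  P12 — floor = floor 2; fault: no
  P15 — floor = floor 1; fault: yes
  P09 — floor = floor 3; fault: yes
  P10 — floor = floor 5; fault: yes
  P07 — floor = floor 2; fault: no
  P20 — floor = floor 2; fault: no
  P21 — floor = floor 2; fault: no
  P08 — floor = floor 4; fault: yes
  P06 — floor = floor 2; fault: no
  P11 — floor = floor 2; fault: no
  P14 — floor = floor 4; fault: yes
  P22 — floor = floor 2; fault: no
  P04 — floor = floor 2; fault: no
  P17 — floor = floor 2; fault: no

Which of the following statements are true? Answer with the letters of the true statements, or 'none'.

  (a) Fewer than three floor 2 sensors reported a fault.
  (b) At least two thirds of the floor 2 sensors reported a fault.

|A| = 11, |A ∩ B| = 0, |A ∖ B| = 11.
(a) |A ∩ B| < 3: holds.
(b) |A ∩ B| / |A| ≥ 2/3: fails.

(a)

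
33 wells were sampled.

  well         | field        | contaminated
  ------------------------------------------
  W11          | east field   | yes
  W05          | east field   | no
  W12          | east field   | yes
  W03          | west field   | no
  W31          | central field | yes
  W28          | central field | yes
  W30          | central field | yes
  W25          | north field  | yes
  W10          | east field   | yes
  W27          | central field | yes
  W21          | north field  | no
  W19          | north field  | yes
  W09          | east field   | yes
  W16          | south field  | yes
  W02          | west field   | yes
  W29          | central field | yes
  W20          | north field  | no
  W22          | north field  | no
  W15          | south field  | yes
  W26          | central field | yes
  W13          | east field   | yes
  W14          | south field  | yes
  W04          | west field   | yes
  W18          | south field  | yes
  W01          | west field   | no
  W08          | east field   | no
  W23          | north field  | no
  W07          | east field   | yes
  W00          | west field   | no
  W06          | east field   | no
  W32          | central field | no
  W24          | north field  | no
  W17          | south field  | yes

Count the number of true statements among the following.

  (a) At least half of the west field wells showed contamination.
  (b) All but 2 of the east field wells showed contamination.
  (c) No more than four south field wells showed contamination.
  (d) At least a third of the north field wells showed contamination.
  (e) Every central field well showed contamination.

(a) west field: |A| = 5, |A ∩ B| = 2; needs |A ∩ B| ≥ |A ∖ B| — false.
(b) east field: |A| = 9, |A ∩ B| = 6; needs |A ∖ B| = 2 — false.
(c) south field: |A| = 5, |A ∩ B| = 5; needs |A ∩ B| ≤ 4 — false.
(d) north field: |A| = 7, |A ∩ B| = 2; needs |A ∩ B| / |A| ≥ 1/3 — false.
(e) central field: |A| = 7, |A ∩ B| = 6; needs A ⊆ B, i.e. every element of A is in B (|A ∖ B| = 0) — false.

0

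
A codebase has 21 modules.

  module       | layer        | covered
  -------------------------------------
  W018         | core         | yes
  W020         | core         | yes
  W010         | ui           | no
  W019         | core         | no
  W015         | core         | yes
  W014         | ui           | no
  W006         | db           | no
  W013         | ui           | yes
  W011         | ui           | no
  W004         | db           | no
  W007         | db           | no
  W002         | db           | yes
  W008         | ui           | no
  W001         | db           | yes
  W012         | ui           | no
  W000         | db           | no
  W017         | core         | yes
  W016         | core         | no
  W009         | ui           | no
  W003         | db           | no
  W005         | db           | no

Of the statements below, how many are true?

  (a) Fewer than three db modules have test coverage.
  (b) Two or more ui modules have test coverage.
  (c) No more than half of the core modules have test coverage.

(a) db: |A| = 8, |A ∩ B| = 2; needs |A ∩ B| < 3 — true.
(b) ui: |A| = 7, |A ∩ B| = 1; needs |A ∩ B| ≥ 2 — false.
(c) core: |A| = 6, |A ∩ B| = 4; needs |A ∩ B| ≤ |A ∖ B| — false.

1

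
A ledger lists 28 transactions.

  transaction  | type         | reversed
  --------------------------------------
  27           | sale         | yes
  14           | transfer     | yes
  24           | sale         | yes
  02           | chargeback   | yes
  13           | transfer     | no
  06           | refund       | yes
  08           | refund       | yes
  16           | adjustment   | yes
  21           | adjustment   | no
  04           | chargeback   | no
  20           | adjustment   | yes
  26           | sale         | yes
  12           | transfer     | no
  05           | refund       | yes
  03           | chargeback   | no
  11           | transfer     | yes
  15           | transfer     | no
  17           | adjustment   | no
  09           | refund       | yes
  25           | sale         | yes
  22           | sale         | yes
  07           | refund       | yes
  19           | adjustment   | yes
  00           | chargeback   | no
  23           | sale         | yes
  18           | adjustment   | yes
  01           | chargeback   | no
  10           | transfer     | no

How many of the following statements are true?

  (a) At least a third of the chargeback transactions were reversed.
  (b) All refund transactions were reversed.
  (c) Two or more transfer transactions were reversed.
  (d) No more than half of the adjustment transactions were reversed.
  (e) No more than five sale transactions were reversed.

2

(a) chargeback: |A| = 5, |A ∩ B| = 1; needs |A ∩ B| / |A| ≥ 1/3 — false.
(b) refund: |A| = 5, |A ∩ B| = 5; needs A ⊆ B, i.e. every element of A is in B (|A ∖ B| = 0) — true.
(c) transfer: |A| = 6, |A ∩ B| = 2; needs |A ∩ B| ≥ 2 — true.
(d) adjustment: |A| = 6, |A ∩ B| = 4; needs |A ∩ B| ≤ |A ∖ B| — false.
(e) sale: |A| = 6, |A ∩ B| = 6; needs |A ∩ B| ≤ 5 — false.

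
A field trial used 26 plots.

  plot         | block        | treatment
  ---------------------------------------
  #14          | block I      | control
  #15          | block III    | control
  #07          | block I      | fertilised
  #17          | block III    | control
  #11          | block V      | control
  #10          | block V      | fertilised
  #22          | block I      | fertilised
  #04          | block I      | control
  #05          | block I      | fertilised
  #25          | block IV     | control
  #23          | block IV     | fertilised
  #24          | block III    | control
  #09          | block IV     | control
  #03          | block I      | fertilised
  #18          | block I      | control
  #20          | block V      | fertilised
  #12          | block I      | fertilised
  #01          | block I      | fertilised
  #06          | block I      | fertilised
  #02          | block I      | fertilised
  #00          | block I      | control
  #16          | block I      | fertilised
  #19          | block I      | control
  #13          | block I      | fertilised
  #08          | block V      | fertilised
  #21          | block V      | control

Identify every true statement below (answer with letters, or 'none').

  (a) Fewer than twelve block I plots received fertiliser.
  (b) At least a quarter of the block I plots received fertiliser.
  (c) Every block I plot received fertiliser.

|A| = 15, |A ∩ B| = 10, |A ∖ B| = 5.
(a) |A ∩ B| < 12: holds.
(b) |A ∩ B| / |A| ≥ 1/4: holds.
(c) A ⊆ B, i.e. every element of A is in B (|A ∖ B| = 0): fails.

(a), (b)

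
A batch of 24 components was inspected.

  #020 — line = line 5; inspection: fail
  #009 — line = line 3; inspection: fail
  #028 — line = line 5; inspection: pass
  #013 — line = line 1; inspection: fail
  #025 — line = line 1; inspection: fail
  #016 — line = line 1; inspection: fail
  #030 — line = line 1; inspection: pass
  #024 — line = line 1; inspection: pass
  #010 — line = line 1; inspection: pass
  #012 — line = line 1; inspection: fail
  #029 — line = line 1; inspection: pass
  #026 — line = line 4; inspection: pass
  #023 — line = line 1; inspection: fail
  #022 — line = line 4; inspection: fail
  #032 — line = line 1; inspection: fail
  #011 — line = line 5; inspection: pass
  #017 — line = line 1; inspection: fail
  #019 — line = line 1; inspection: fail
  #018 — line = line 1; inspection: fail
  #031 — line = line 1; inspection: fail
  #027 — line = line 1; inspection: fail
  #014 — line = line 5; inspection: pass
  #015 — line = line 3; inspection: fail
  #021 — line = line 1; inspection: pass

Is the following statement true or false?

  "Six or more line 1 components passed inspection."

False

The determiner here denotes the relation: |A ∩ B| ≥ 6.
|A| = 16, |A ∩ B| = 5, |A ∖ B| = 11.
|A ∩ B| = 5, so the statement is false.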